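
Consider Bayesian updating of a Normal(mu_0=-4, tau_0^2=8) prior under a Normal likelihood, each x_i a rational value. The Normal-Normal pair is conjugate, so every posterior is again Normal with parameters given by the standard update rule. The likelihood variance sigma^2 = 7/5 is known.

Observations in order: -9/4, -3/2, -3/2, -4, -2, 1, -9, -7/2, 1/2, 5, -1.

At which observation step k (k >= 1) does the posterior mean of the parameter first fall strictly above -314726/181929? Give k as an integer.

obs 1: x=-9/4 → posterior Normal(-118/47, 56/47)
obs 2: x=-3/2 → posterior Normal(-178/87, 56/87)
obs 3: x=-3/2 → posterior Normal(-238/127, 56/127)
obs 4: x=-4 → posterior Normal(-398/167, 56/167)
obs 5: x=-2 → posterior Normal(-478/207, 56/207)
obs 6: x=1 → posterior Normal(-438/247, 56/247)
obs 7: x=-9 → posterior Normal(-114/41, 8/41)
obs 8: x=-7/2 → posterior Normal(-938/327, 56/327)
obs 9: x=1/2 → posterior Normal(-918/367, 56/367)
obs 10: x=5 → posterior Normal(-718/407, 56/407)
obs 11: x=-1 → posterior Normal(-758/447, 56/447)

k = 11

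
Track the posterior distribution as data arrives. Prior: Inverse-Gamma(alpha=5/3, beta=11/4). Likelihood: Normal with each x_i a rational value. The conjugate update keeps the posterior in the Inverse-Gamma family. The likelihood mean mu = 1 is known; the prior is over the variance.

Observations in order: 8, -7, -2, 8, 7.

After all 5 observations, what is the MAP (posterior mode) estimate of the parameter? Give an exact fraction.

1275/62

obs 1: x=8 → posterior Inverse-Gamma(13/6, 109/4)
obs 2: x=-7 → posterior Inverse-Gamma(8/3, 237/4)
obs 3: x=-2 → posterior Inverse-Gamma(19/6, 255/4)
obs 4: x=8 → posterior Inverse-Gamma(11/3, 353/4)
obs 5: x=7 → posterior Inverse-Gamma(25/6, 425/4)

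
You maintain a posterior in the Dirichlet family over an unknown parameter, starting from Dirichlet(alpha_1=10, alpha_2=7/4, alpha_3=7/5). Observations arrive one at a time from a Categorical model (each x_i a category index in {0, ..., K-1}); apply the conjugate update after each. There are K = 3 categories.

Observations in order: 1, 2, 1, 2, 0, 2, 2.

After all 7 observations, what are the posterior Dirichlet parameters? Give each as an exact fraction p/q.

obs 1: x=1 → posterior Dirichlet(10, 11/4, 7/5)
obs 2: x=2 → posterior Dirichlet(10, 11/4, 12/5)
obs 3: x=1 → posterior Dirichlet(10, 15/4, 12/5)
obs 4: x=2 → posterior Dirichlet(10, 15/4, 17/5)
obs 5: x=0 → posterior Dirichlet(11, 15/4, 17/5)
obs 6: x=2 → posterior Dirichlet(11, 15/4, 22/5)
obs 7: x=2 → posterior Dirichlet(11, 15/4, 27/5)

alpha_1=11, alpha_2=15/4, alpha_3=27/5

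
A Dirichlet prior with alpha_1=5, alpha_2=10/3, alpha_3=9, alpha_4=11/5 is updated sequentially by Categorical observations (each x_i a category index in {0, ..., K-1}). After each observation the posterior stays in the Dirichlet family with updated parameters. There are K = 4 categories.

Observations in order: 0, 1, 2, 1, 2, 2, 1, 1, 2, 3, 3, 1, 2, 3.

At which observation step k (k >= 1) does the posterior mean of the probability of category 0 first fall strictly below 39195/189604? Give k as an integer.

obs 1: x=0 → posterior Dirichlet(6, 10/3, 9, 11/5)
obs 2: x=1 → posterior Dirichlet(6, 13/3, 9, 11/5)
obs 3: x=2 → posterior Dirichlet(6, 13/3, 10, 11/5)
obs 4: x=1 → posterior Dirichlet(6, 16/3, 10, 11/5)
obs 5: x=2 → posterior Dirichlet(6, 16/3, 11, 11/5)
obs 6: x=2 → posterior Dirichlet(6, 16/3, 12, 11/5)
obs 7: x=1 → posterior Dirichlet(6, 19/3, 12, 11/5)
obs 8: x=1 → posterior Dirichlet(6, 22/3, 12, 11/5)
obs 9: x=2 → posterior Dirichlet(6, 22/3, 13, 11/5)
obs 10: x=3 → posterior Dirichlet(6, 22/3, 13, 16/5)
obs 11: x=3 → posterior Dirichlet(6, 22/3, 13, 21/5)
obs 12: x=1 → posterior Dirichlet(6, 25/3, 13, 21/5)
obs 13: x=2 → posterior Dirichlet(6, 25/3, 14, 21/5)
obs 14: x=3 → posterior Dirichlet(6, 25/3, 14, 26/5)

k = 10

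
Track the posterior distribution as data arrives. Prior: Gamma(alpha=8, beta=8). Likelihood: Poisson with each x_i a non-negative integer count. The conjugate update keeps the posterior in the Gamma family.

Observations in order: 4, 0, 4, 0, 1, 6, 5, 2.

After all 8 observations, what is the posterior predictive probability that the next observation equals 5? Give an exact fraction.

obs 1: x=4 → posterior Gamma(12, 9)
obs 2: x=0 → posterior Gamma(12, 10)
obs 3: x=4 → posterior Gamma(16, 11)
obs 4: x=0 → posterior Gamma(16, 12)
obs 5: x=1 → posterior Gamma(17, 13)
obs 6: x=6 → posterior Gamma(23, 14)
obs 7: x=5 → posterior Gamma(28, 15)
obs 8: x=2 → posterior Gamma(30, 16)

21756803835007503007689513962668680019968/684326450885775034048946719925754910487329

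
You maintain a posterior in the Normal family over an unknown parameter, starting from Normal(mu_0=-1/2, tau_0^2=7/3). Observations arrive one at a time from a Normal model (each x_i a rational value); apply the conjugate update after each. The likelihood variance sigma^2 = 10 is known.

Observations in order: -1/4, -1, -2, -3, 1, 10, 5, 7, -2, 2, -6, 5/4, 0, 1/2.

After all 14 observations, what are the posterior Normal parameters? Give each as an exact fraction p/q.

obs 1: x=-1/4 → posterior Normal(-67/148, 70/37)
obs 2: x=-1 → posterior Normal(-95/176, 35/22)
obs 3: x=-2 → posterior Normal(-151/204, 70/51)
obs 4: x=-3 → posterior Normal(-235/232, 35/29)
obs 5: x=1 → posterior Normal(-207/260, 14/13)
obs 6: x=10 → posterior Normal(73/288, 35/36)
obs 7: x=5 → posterior Normal(213/316, 70/79)
obs 8: x=7 → posterior Normal(409/344, 35/43)
obs 9: x=-2 → posterior Normal(353/372, 70/93)
obs 10: x=2 → posterior Normal(409/400, 7/10)
obs 11: x=-6 → posterior Normal(241/428, 70/107)
obs 12: x=5/4 → posterior Normal(23/38, 35/57)
obs 13: x=0 → posterior Normal(69/121, 70/121)
obs 14: x=1/2 → posterior Normal(145/256, 35/64)

mu_0=145/256, tau_0^2=35/64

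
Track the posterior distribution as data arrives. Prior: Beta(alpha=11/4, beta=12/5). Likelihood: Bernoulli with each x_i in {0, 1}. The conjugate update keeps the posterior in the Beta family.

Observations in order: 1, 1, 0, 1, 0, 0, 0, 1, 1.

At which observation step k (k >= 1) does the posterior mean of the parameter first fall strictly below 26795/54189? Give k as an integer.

k = 7

obs 1: x=1 → posterior Beta(15/4, 12/5)
obs 2: x=1 → posterior Beta(19/4, 12/5)
obs 3: x=0 → posterior Beta(19/4, 17/5)
obs 4: x=1 → posterior Beta(23/4, 17/5)
obs 5: x=0 → posterior Beta(23/4, 22/5)
obs 6: x=0 → posterior Beta(23/4, 27/5)
obs 7: x=0 → posterior Beta(23/4, 32/5)
obs 8: x=1 → posterior Beta(27/4, 32/5)
obs 9: x=1 → posterior Beta(31/4, 32/5)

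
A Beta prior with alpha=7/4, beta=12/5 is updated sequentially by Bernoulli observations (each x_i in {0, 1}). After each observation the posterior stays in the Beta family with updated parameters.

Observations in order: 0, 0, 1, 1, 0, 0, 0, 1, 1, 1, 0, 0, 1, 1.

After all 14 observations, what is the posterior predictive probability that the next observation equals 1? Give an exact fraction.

175/363

obs 1: x=0 → posterior Beta(7/4, 17/5)
obs 2: x=0 → posterior Beta(7/4, 22/5)
obs 3: x=1 → posterior Beta(11/4, 22/5)
obs 4: x=1 → posterior Beta(15/4, 22/5)
obs 5: x=0 → posterior Beta(15/4, 27/5)
obs 6: x=0 → posterior Beta(15/4, 32/5)
obs 7: x=0 → posterior Beta(15/4, 37/5)
obs 8: x=1 → posterior Beta(19/4, 37/5)
obs 9: x=1 → posterior Beta(23/4, 37/5)
obs 10: x=1 → posterior Beta(27/4, 37/5)
obs 11: x=0 → posterior Beta(27/4, 42/5)
obs 12: x=0 → posterior Beta(27/4, 47/5)
obs 13: x=1 → posterior Beta(31/4, 47/5)
obs 14: x=1 → posterior Beta(35/4, 47/5)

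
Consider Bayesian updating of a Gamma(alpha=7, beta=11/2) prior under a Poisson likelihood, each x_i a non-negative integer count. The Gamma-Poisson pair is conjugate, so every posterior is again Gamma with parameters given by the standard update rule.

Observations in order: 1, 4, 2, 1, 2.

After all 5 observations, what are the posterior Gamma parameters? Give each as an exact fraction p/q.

alpha=17, beta=21/2

obs 1: x=1 → posterior Gamma(8, 13/2)
obs 2: x=4 → posterior Gamma(12, 15/2)
obs 3: x=2 → posterior Gamma(14, 17/2)
obs 4: x=1 → posterior Gamma(15, 19/2)
obs 5: x=2 → posterior Gamma(17, 21/2)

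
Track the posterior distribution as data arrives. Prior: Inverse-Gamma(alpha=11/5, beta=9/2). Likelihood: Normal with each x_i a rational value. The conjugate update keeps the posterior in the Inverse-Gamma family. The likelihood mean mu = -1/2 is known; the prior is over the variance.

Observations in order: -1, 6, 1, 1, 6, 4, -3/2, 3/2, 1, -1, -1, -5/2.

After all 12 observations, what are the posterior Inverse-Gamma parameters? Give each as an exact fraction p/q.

alpha=41/5, beta=521/8

obs 1: x=-1 → posterior Inverse-Gamma(27/10, 37/8)
obs 2: x=6 → posterior Inverse-Gamma(16/5, 103/4)
obs 3: x=1 → posterior Inverse-Gamma(37/10, 215/8)
obs 4: x=1 → posterior Inverse-Gamma(21/5, 28)
obs 5: x=6 → posterior Inverse-Gamma(47/10, 393/8)
obs 6: x=4 → posterior Inverse-Gamma(26/5, 237/4)
obs 7: x=-3/2 → posterior Inverse-Gamma(57/10, 239/4)
obs 8: x=3/2 → posterior Inverse-Gamma(31/5, 247/4)
obs 9: x=1 → posterior Inverse-Gamma(67/10, 503/8)
obs 10: x=-1 → posterior Inverse-Gamma(36/5, 63)
obs 11: x=-1 → posterior Inverse-Gamma(77/10, 505/8)
obs 12: x=-5/2 → posterior Inverse-Gamma(41/5, 521/8)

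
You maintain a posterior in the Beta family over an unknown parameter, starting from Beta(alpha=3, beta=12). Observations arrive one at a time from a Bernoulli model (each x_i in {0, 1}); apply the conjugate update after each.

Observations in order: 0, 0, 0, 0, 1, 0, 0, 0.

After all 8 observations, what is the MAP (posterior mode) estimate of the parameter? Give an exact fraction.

1/7

obs 1: x=0 → posterior Beta(3, 13)
obs 2: x=0 → posterior Beta(3, 14)
obs 3: x=0 → posterior Beta(3, 15)
obs 4: x=0 → posterior Beta(3, 16)
obs 5: x=1 → posterior Beta(4, 16)
obs 6: x=0 → posterior Beta(4, 17)
obs 7: x=0 → posterior Beta(4, 18)
obs 8: x=0 → posterior Beta(4, 19)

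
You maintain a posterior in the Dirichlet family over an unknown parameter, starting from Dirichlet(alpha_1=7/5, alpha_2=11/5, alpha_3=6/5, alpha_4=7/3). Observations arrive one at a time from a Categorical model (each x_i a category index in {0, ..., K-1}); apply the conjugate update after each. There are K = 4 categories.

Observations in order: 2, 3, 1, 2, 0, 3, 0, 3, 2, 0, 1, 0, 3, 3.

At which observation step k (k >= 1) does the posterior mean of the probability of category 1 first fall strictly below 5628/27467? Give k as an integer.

k = 9

obs 1: x=2 → posterior Dirichlet(7/5, 11/5, 11/5, 7/3)
obs 2: x=3 → posterior Dirichlet(7/5, 11/5, 11/5, 10/3)
obs 3: x=1 → posterior Dirichlet(7/5, 16/5, 11/5, 10/3)
obs 4: x=2 → posterior Dirichlet(7/5, 16/5, 16/5, 10/3)
obs 5: x=0 → posterior Dirichlet(12/5, 16/5, 16/5, 10/3)
obs 6: x=3 → posterior Dirichlet(12/5, 16/5, 16/5, 13/3)
obs 7: x=0 → posterior Dirichlet(17/5, 16/5, 16/5, 13/3)
obs 8: x=3 → posterior Dirichlet(17/5, 16/5, 16/5, 16/3)
obs 9: x=2 → posterior Dirichlet(17/5, 16/5, 21/5, 16/3)
obs 10: x=0 → posterior Dirichlet(22/5, 16/5, 21/5, 16/3)
obs 11: x=1 → posterior Dirichlet(22/5, 21/5, 21/5, 16/3)
obs 12: x=0 → posterior Dirichlet(27/5, 21/5, 21/5, 16/3)
obs 13: x=3 → posterior Dirichlet(27/5, 21/5, 21/5, 19/3)
obs 14: x=3 → posterior Dirichlet(27/5, 21/5, 21/5, 22/3)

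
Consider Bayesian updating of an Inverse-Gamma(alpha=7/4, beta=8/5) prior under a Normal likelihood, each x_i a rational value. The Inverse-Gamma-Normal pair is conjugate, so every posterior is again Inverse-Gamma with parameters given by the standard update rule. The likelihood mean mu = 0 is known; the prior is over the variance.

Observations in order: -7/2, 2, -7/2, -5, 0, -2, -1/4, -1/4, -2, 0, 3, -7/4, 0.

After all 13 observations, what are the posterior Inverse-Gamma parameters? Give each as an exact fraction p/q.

alpha=33/4, beta=6151/160

obs 1: x=-7/2 → posterior Inverse-Gamma(9/4, 309/40)
obs 2: x=2 → posterior Inverse-Gamma(11/4, 389/40)
obs 3: x=-7/2 → posterior Inverse-Gamma(13/4, 317/20)
obs 4: x=-5 → posterior Inverse-Gamma(15/4, 567/20)
obs 5: x=0 → posterior Inverse-Gamma(17/4, 567/20)
obs 6: x=-2 → posterior Inverse-Gamma(19/4, 607/20)
obs 7: x=-1/4 → posterior Inverse-Gamma(21/4, 4861/160)
obs 8: x=-1/4 → posterior Inverse-Gamma(23/4, 2433/80)
obs 9: x=-2 → posterior Inverse-Gamma(25/4, 2593/80)
obs 10: x=0 → posterior Inverse-Gamma(27/4, 2593/80)
obs 11: x=3 → posterior Inverse-Gamma(29/4, 2953/80)
obs 12: x=-7/4 → posterior Inverse-Gamma(31/4, 6151/160)
obs 13: x=0 → posterior Inverse-Gamma(33/4, 6151/160)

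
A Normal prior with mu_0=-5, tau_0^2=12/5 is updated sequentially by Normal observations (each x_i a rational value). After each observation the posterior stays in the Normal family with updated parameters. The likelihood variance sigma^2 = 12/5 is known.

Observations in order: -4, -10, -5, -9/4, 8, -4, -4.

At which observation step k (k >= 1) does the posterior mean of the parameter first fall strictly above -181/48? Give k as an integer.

k = 5

obs 1: x=-4 → posterior Normal(-9/2, 6/5)
obs 2: x=-10 → posterior Normal(-19/3, 4/5)
obs 3: x=-5 → posterior Normal(-6, 3/5)
obs 4: x=-9/4 → posterior Normal(-21/4, 12/25)
obs 5: x=8 → posterior Normal(-73/24, 2/5)
obs 6: x=-4 → posterior Normal(-89/28, 12/35)
obs 7: x=-4 → posterior Normal(-105/32, 3/10)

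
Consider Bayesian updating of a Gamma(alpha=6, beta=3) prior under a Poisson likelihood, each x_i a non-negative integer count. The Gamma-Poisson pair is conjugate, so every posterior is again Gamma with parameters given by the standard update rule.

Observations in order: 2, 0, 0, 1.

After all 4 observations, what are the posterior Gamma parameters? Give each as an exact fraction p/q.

alpha=9, beta=7

obs 1: x=2 → posterior Gamma(8, 4)
obs 2: x=0 → posterior Gamma(8, 5)
obs 3: x=0 → posterior Gamma(8, 6)
obs 4: x=1 → posterior Gamma(9, 7)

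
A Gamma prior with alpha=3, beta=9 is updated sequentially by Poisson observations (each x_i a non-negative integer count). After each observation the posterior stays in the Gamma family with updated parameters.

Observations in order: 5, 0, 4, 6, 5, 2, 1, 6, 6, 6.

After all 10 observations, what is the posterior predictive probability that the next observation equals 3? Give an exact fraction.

139765575729167860834040391215385807518232342933872632010439/703687441776640000000000000000000000000000000000000000000000

obs 1: x=5 → posterior Gamma(8, 10)
obs 2: x=0 → posterior Gamma(8, 11)
obs 3: x=4 → posterior Gamma(12, 12)
obs 4: x=6 → posterior Gamma(18, 13)
obs 5: x=5 → posterior Gamma(23, 14)
obs 6: x=2 → posterior Gamma(25, 15)
obs 7: x=1 → posterior Gamma(26, 16)
obs 8: x=6 → posterior Gamma(32, 17)
obs 9: x=6 → posterior Gamma(38, 18)
obs 10: x=6 → posterior Gamma(44, 19)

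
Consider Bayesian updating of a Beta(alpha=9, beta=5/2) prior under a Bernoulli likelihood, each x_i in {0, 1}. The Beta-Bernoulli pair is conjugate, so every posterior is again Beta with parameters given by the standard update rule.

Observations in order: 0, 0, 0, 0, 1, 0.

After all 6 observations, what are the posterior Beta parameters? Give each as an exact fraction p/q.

alpha=10, beta=15/2

obs 1: x=0 → posterior Beta(9, 7/2)
obs 2: x=0 → posterior Beta(9, 9/2)
obs 3: x=0 → posterior Beta(9, 11/2)
obs 4: x=0 → posterior Beta(9, 13/2)
obs 5: x=1 → posterior Beta(10, 13/2)
obs 6: x=0 → posterior Beta(10, 15/2)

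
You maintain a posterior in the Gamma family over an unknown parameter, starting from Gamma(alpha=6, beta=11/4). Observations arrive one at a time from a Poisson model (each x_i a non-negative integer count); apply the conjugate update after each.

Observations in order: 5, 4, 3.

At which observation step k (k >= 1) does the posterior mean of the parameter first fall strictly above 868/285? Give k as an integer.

k = 2

obs 1: x=5 → posterior Gamma(11, 15/4)
obs 2: x=4 → posterior Gamma(15, 19/4)
obs 3: x=3 → posterior Gamma(18, 23/4)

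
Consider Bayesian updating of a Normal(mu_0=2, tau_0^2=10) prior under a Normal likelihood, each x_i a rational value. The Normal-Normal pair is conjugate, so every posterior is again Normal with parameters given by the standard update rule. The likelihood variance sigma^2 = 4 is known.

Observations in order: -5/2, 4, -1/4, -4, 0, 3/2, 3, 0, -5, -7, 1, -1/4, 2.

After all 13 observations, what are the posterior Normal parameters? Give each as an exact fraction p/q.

mu_0=-1/2, tau_0^2=20/67

obs 1: x=-5/2 → posterior Normal(-17/14, 20/7)
obs 2: x=4 → posterior Normal(23/24, 5/3)
obs 3: x=-1/4 → posterior Normal(41/68, 20/17)
obs 4: x=-4 → posterior Normal(-39/88, 10/11)
obs 5: x=0 → posterior Normal(-13/36, 20/27)
obs 6: x=3/2 → posterior Normal(-9/128, 5/8)
obs 7: x=3 → posterior Normal(51/148, 20/37)
obs 8: x=0 → posterior Normal(17/56, 10/21)
obs 9: x=-5 → posterior Normal(-49/188, 20/47)
obs 10: x=-7 → posterior Normal(-189/208, 5/13)
obs 11: x=1 → posterior Normal(-169/228, 20/57)
obs 12: x=-1/4 → posterior Normal(-87/124, 10/31)
obs 13: x=2 → posterior Normal(-1/2, 20/67)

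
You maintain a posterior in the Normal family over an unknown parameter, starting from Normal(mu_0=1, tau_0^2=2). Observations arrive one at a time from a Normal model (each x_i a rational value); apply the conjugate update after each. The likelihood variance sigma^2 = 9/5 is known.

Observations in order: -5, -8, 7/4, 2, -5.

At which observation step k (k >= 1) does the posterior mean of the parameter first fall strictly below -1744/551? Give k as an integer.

k = 2

obs 1: x=-5 → posterior Normal(-41/19, 18/19)
obs 2: x=-8 → posterior Normal(-121/29, 18/29)
obs 3: x=7/4 → posterior Normal(-69/26, 6/13)
obs 4: x=2 → posterior Normal(-167/98, 18/49)
obs 5: x=-5 → posterior Normal(-267/118, 18/59)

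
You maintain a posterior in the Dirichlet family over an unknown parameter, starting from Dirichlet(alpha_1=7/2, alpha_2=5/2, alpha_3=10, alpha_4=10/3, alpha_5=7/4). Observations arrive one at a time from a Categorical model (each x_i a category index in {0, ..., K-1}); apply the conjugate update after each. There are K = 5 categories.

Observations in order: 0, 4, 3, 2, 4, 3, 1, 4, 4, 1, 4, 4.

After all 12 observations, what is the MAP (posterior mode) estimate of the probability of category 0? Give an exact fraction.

obs 1: x=0 → posterior Dirichlet(9/2, 5/2, 10, 10/3, 7/4)
obs 2: x=4 → posterior Dirichlet(9/2, 5/2, 10, 10/3, 11/4)
obs 3: x=3 → posterior Dirichlet(9/2, 5/2, 10, 13/3, 11/4)
obs 4: x=2 → posterior Dirichlet(9/2, 5/2, 11, 13/3, 11/4)
obs 5: x=4 → posterior Dirichlet(9/2, 5/2, 11, 13/3, 15/4)
obs 6: x=3 → posterior Dirichlet(9/2, 5/2, 11, 16/3, 15/4)
obs 7: x=1 → posterior Dirichlet(9/2, 7/2, 11, 16/3, 15/4)
obs 8: x=4 → posterior Dirichlet(9/2, 7/2, 11, 16/3, 19/4)
obs 9: x=4 → posterior Dirichlet(9/2, 7/2, 11, 16/3, 23/4)
obs 10: x=1 → posterior Dirichlet(9/2, 9/2, 11, 16/3, 23/4)
obs 11: x=4 → posterior Dirichlet(9/2, 9/2, 11, 16/3, 27/4)
obs 12: x=4 → posterior Dirichlet(9/2, 9/2, 11, 16/3, 31/4)

42/337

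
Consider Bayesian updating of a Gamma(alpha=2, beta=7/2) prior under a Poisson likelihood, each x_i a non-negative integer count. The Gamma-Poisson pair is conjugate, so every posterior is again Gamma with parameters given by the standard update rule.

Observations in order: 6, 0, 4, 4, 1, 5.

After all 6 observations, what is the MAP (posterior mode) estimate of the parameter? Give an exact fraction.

42/19

obs 1: x=6 → posterior Gamma(8, 9/2)
obs 2: x=0 → posterior Gamma(8, 11/2)
obs 3: x=4 → posterior Gamma(12, 13/2)
obs 4: x=4 → posterior Gamma(16, 15/2)
obs 5: x=1 → posterior Gamma(17, 17/2)
obs 6: x=5 → posterior Gamma(22, 19/2)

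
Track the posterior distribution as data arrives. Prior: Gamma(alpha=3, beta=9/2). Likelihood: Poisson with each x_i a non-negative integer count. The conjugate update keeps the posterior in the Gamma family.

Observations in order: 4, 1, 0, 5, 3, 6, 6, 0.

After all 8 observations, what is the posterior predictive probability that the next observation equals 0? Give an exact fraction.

1387778780781445675529539585113525390625/11972515182562019788602740026717047105681

obs 1: x=4 → posterior Gamma(7, 11/2)
obs 2: x=1 → posterior Gamma(8, 13/2)
obs 3: x=0 → posterior Gamma(8, 15/2)
obs 4: x=5 → posterior Gamma(13, 17/2)
obs 5: x=3 → posterior Gamma(16, 19/2)
obs 6: x=6 → posterior Gamma(22, 21/2)
obs 7: x=6 → posterior Gamma(28, 23/2)
obs 8: x=0 → posterior Gamma(28, 25/2)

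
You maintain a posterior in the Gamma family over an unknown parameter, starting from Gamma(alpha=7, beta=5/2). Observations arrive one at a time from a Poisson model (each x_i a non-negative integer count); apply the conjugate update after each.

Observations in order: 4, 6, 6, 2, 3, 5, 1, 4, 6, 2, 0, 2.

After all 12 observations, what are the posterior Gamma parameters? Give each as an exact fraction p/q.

obs 1: x=4 → posterior Gamma(11, 7/2)
obs 2: x=6 → posterior Gamma(17, 9/2)
obs 3: x=6 → posterior Gamma(23, 11/2)
obs 4: x=2 → posterior Gamma(25, 13/2)
obs 5: x=3 → posterior Gamma(28, 15/2)
obs 6: x=5 → posterior Gamma(33, 17/2)
obs 7: x=1 → posterior Gamma(34, 19/2)
obs 8: x=4 → posterior Gamma(38, 21/2)
obs 9: x=6 → posterior Gamma(44, 23/2)
obs 10: x=2 → posterior Gamma(46, 25/2)
obs 11: x=0 → posterior Gamma(46, 27/2)
obs 12: x=2 → posterior Gamma(48, 29/2)

alpha=48, beta=29/2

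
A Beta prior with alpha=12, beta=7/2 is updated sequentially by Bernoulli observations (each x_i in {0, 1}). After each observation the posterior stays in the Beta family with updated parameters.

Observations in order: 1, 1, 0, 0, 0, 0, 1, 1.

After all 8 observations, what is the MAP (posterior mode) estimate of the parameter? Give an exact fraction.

30/43

obs 1: x=1 → posterior Beta(13, 7/2)
obs 2: x=1 → posterior Beta(14, 7/2)
obs 3: x=0 → posterior Beta(14, 9/2)
obs 4: x=0 → posterior Beta(14, 11/2)
obs 5: x=0 → posterior Beta(14, 13/2)
obs 6: x=0 → posterior Beta(14, 15/2)
obs 7: x=1 → posterior Beta(15, 15/2)
obs 8: x=1 → posterior Beta(16, 15/2)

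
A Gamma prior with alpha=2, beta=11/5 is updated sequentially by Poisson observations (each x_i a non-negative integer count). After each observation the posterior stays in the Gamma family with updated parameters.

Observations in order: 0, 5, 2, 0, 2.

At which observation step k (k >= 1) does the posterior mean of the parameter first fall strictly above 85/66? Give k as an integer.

k = 2

obs 1: x=0 → posterior Gamma(2, 16/5)
obs 2: x=5 → posterior Gamma(7, 21/5)
obs 3: x=2 → posterior Gamma(9, 26/5)
obs 4: x=0 → posterior Gamma(9, 31/5)
obs 5: x=2 → posterior Gamma(11, 36/5)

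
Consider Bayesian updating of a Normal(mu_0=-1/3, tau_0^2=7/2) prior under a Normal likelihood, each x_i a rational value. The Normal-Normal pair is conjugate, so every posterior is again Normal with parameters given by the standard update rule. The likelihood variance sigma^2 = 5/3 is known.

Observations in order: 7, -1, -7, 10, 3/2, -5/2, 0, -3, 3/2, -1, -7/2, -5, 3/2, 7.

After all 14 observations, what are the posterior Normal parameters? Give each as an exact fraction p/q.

mu_0=673/1824, tau_0^2=35/304

obs 1: x=7 → posterior Normal(431/93, 35/31)
obs 2: x=-1 → posterior Normal(92/39, 35/52)
obs 3: x=-7 → posterior Normal(-1/3, 35/73)
obs 4: x=10 → posterior Normal(557/282, 35/94)
obs 5: x=3/2 → posterior Normal(1303/690, 7/23)
obs 6: x=-5/2 → posterior Normal(247/204, 35/136)
obs 7: x=0 → posterior Normal(494/471, 35/157)
obs 8: x=-3 → posterior Normal(305/534, 35/178)
obs 9: x=3/2 → posterior Normal(799/1194, 35/199)
obs 10: x=-1 → posterior Normal(673/1320, 7/44)
obs 11: x=-7/2 → posterior Normal(116/723, 35/241)
obs 12: x=-5 → posterior Normal(-199/786, 35/262)
obs 13: x=3/2 → posterior Normal(-209/1698, 35/283)
obs 14: x=7 → posterior Normal(673/1824, 35/304)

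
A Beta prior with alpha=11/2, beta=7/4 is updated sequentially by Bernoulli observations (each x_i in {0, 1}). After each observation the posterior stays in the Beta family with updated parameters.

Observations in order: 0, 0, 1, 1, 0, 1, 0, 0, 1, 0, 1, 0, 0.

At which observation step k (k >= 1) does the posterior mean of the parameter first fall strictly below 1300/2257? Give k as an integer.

obs 1: x=0 → posterior Beta(11/2, 11/4)
obs 2: x=0 → posterior Beta(11/2, 15/4)
obs 3: x=1 → posterior Beta(13/2, 15/4)
obs 4: x=1 → posterior Beta(15/2, 15/4)
obs 5: x=0 → posterior Beta(15/2, 19/4)
obs 6: x=1 → posterior Beta(17/2, 19/4)
obs 7: x=0 → posterior Beta(17/2, 23/4)
obs 8: x=0 → posterior Beta(17/2, 27/4)
obs 9: x=1 → posterior Beta(19/2, 27/4)
obs 10: x=0 → posterior Beta(19/2, 31/4)
obs 11: x=1 → posterior Beta(21/2, 31/4)
obs 12: x=0 → posterior Beta(21/2, 35/4)
obs 13: x=0 → posterior Beta(21/2, 39/4)

k = 8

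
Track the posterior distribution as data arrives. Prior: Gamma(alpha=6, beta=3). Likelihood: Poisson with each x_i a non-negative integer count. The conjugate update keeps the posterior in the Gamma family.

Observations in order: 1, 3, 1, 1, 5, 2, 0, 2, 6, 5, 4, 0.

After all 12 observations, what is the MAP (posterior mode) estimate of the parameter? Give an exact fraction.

7/3

obs 1: x=1 → posterior Gamma(7, 4)
obs 2: x=3 → posterior Gamma(10, 5)
obs 3: x=1 → posterior Gamma(11, 6)
obs 4: x=1 → posterior Gamma(12, 7)
obs 5: x=5 → posterior Gamma(17, 8)
obs 6: x=2 → posterior Gamma(19, 9)
obs 7: x=0 → posterior Gamma(19, 10)
obs 8: x=2 → posterior Gamma(21, 11)
obs 9: x=6 → posterior Gamma(27, 12)
obs 10: x=5 → posterior Gamma(32, 13)
obs 11: x=4 → posterior Gamma(36, 14)
obs 12: x=0 → posterior Gamma(36, 15)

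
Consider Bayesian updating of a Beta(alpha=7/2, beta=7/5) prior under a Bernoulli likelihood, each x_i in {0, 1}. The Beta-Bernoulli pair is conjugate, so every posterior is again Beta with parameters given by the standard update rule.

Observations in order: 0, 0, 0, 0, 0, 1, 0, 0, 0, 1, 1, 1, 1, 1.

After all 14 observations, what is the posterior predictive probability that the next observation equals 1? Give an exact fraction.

95/189

obs 1: x=0 → posterior Beta(7/2, 12/5)
obs 2: x=0 → posterior Beta(7/2, 17/5)
obs 3: x=0 → posterior Beta(7/2, 22/5)
obs 4: x=0 → posterior Beta(7/2, 27/5)
obs 5: x=0 → posterior Beta(7/2, 32/5)
obs 6: x=1 → posterior Beta(9/2, 32/5)
obs 7: x=0 → posterior Beta(9/2, 37/5)
obs 8: x=0 → posterior Beta(9/2, 42/5)
obs 9: x=0 → posterior Beta(9/2, 47/5)
obs 10: x=1 → posterior Beta(11/2, 47/5)
obs 11: x=1 → posterior Beta(13/2, 47/5)
obs 12: x=1 → posterior Beta(15/2, 47/5)
obs 13: x=1 → posterior Beta(17/2, 47/5)
obs 14: x=1 → posterior Beta(19/2, 47/5)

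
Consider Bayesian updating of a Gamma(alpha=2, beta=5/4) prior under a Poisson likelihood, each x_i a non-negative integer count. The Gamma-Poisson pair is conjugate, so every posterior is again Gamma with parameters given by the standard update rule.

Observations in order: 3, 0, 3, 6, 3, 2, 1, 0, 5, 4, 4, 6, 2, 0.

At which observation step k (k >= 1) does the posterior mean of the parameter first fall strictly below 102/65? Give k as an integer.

k = 2

obs 1: x=3 → posterior Gamma(5, 9/4)
obs 2: x=0 → posterior Gamma(5, 13/4)
obs 3: x=3 → posterior Gamma(8, 17/4)
obs 4: x=6 → posterior Gamma(14, 21/4)
obs 5: x=3 → posterior Gamma(17, 25/4)
obs 6: x=2 → posterior Gamma(19, 29/4)
obs 7: x=1 → posterior Gamma(20, 33/4)
obs 8: x=0 → posterior Gamma(20, 37/4)
obs 9: x=5 → posterior Gamma(25, 41/4)
obs 10: x=4 → posterior Gamma(29, 45/4)
obs 11: x=4 → posterior Gamma(33, 49/4)
obs 12: x=6 → posterior Gamma(39, 53/4)
obs 13: x=2 → posterior Gamma(41, 57/4)
obs 14: x=0 → posterior Gamma(41, 61/4)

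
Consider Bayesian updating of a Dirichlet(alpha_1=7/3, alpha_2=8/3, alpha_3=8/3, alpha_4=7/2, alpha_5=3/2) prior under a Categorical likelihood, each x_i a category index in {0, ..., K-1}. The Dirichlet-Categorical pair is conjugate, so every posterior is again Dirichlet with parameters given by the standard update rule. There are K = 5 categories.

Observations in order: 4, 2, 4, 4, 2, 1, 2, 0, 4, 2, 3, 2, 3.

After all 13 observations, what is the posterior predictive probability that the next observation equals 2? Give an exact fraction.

23/77

obs 1: x=4 → posterior Dirichlet(7/3, 8/3, 8/3, 7/2, 5/2)
obs 2: x=2 → posterior Dirichlet(7/3, 8/3, 11/3, 7/2, 5/2)
obs 3: x=4 → posterior Dirichlet(7/3, 8/3, 11/3, 7/2, 7/2)
obs 4: x=4 → posterior Dirichlet(7/3, 8/3, 11/3, 7/2, 9/2)
obs 5: x=2 → posterior Dirichlet(7/3, 8/3, 14/3, 7/2, 9/2)
obs 6: x=1 → posterior Dirichlet(7/3, 11/3, 14/3, 7/2, 9/2)
obs 7: x=2 → posterior Dirichlet(7/3, 11/3, 17/3, 7/2, 9/2)
obs 8: x=0 → posterior Dirichlet(10/3, 11/3, 17/3, 7/2, 9/2)
obs 9: x=4 → posterior Dirichlet(10/3, 11/3, 17/3, 7/2, 11/2)
obs 10: x=2 → posterior Dirichlet(10/3, 11/3, 20/3, 7/2, 11/2)
obs 11: x=3 → posterior Dirichlet(10/3, 11/3, 20/3, 9/2, 11/2)
obs 12: x=2 → posterior Dirichlet(10/3, 11/3, 23/3, 9/2, 11/2)
obs 13: x=3 → posterior Dirichlet(10/3, 11/3, 23/3, 11/2, 11/2)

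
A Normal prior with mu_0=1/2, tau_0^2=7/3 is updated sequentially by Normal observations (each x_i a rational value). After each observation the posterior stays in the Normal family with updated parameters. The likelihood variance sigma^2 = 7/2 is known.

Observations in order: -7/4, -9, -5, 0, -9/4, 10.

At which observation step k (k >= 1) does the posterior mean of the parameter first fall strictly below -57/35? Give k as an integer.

k = 2

obs 1: x=-7/4 → posterior Normal(-2/5, 7/5)
obs 2: x=-9 → posterior Normal(-20/7, 1)
obs 3: x=-5 → posterior Normal(-10/3, 7/9)
obs 4: x=0 → posterior Normal(-30/11, 7/11)
obs 5: x=-9/4 → posterior Normal(-69/26, 7/13)
obs 6: x=10 → posterior Normal(-29/30, 7/15)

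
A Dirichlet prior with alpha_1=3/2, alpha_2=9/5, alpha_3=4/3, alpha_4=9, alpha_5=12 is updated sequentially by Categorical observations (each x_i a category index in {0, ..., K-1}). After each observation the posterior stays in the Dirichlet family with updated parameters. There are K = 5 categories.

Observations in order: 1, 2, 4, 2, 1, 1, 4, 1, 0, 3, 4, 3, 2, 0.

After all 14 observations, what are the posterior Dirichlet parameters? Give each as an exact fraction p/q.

alpha_1=7/2, alpha_2=29/5, alpha_3=13/3, alpha_4=11, alpha_5=15

obs 1: x=1 → posterior Dirichlet(3/2, 14/5, 4/3, 9, 12)
obs 2: x=2 → posterior Dirichlet(3/2, 14/5, 7/3, 9, 12)
obs 3: x=4 → posterior Dirichlet(3/2, 14/5, 7/3, 9, 13)
obs 4: x=2 → posterior Dirichlet(3/2, 14/5, 10/3, 9, 13)
obs 5: x=1 → posterior Dirichlet(3/2, 19/5, 10/3, 9, 13)
obs 6: x=1 → posterior Dirichlet(3/2, 24/5, 10/3, 9, 13)
obs 7: x=4 → posterior Dirichlet(3/2, 24/5, 10/3, 9, 14)
obs 8: x=1 → posterior Dirichlet(3/2, 29/5, 10/3, 9, 14)
obs 9: x=0 → posterior Dirichlet(5/2, 29/5, 10/3, 9, 14)
obs 10: x=3 → posterior Dirichlet(5/2, 29/5, 10/3, 10, 14)
obs 11: x=4 → posterior Dirichlet(5/2, 29/5, 10/3, 10, 15)
obs 12: x=3 → posterior Dirichlet(5/2, 29/5, 10/3, 11, 15)
obs 13: x=2 → posterior Dirichlet(5/2, 29/5, 13/3, 11, 15)
obs 14: x=0 → posterior Dirichlet(7/2, 29/5, 13/3, 11, 15)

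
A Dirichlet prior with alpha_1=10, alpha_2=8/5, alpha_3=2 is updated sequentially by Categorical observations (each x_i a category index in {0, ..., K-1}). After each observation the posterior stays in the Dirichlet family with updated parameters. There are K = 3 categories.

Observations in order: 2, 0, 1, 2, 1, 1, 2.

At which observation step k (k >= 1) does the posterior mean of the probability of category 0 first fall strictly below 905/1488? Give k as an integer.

k = 5

obs 1: x=2 → posterior Dirichlet(10, 8/5, 3)
obs 2: x=0 → posterior Dirichlet(11, 8/5, 3)
obs 3: x=1 → posterior Dirichlet(11, 13/5, 3)
obs 4: x=2 → posterior Dirichlet(11, 13/5, 4)
obs 5: x=1 → posterior Dirichlet(11, 18/5, 4)
obs 6: x=1 → posterior Dirichlet(11, 23/5, 4)
obs 7: x=2 → posterior Dirichlet(11, 23/5, 5)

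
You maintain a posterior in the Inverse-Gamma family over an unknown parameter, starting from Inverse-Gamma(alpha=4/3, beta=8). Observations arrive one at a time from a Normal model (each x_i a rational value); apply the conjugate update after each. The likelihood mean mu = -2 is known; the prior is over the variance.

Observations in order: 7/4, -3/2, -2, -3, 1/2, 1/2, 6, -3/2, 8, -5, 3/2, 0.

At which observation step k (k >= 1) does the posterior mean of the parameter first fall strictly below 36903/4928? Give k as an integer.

obs 1: x=7/4 → posterior Inverse-Gamma(11/6, 481/32)
obs 2: x=-3/2 → posterior Inverse-Gamma(7/3, 485/32)
obs 3: x=-2 → posterior Inverse-Gamma(17/6, 485/32)
obs 4: x=-3 → posterior Inverse-Gamma(10/3, 501/32)
obs 5: x=1/2 → posterior Inverse-Gamma(23/6, 601/32)
obs 6: x=1/2 → posterior Inverse-Gamma(13/3, 701/32)
obs 7: x=6 → posterior Inverse-Gamma(29/6, 1725/32)
obs 8: x=-3/2 → posterior Inverse-Gamma(16/3, 1729/32)
obs 9: x=8 → posterior Inverse-Gamma(35/6, 3329/32)
obs 10: x=-5 → posterior Inverse-Gamma(19/3, 3473/32)
obs 11: x=3/2 → posterior Inverse-Gamma(41/6, 3669/32)
obs 12: x=0 → posterior Inverse-Gamma(22/3, 3733/32)

k = 4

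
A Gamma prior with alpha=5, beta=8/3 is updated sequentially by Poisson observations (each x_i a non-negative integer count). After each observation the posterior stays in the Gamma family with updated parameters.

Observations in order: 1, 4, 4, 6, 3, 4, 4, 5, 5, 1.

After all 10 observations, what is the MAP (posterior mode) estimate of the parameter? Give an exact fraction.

obs 1: x=1 → posterior Gamma(6, 11/3)
obs 2: x=4 → posterior Gamma(10, 14/3)
obs 3: x=4 → posterior Gamma(14, 17/3)
obs 4: x=6 → posterior Gamma(20, 20/3)
obs 5: x=3 → posterior Gamma(23, 23/3)
obs 6: x=4 → posterior Gamma(27, 26/3)
obs 7: x=4 → posterior Gamma(31, 29/3)
obs 8: x=5 → posterior Gamma(36, 32/3)
obs 9: x=5 → posterior Gamma(41, 35/3)
obs 10: x=1 → posterior Gamma(42, 38/3)

123/38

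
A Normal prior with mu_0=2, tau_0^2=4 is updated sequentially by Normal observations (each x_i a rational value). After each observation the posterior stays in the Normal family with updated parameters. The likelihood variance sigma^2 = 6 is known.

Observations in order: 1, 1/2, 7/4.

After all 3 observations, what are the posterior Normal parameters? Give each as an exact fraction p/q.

mu_0=25/18, tau_0^2=4/3

obs 1: x=1 → posterior Normal(8/5, 12/5)
obs 2: x=1/2 → posterior Normal(9/7, 12/7)
obs 3: x=7/4 → posterior Normal(25/18, 4/3)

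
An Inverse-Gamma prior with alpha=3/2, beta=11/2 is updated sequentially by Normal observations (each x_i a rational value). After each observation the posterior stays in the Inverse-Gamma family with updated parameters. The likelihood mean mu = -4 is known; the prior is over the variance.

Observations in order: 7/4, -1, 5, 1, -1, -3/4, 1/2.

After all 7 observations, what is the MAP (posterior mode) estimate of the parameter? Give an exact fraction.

obs 1: x=7/4 → posterior Inverse-Gamma(2, 705/32)
obs 2: x=-1 → posterior Inverse-Gamma(5/2, 849/32)
obs 3: x=5 → posterior Inverse-Gamma(3, 2145/32)
obs 4: x=1 → posterior Inverse-Gamma(7/2, 2545/32)
obs 5: x=-1 → posterior Inverse-Gamma(4, 2689/32)
obs 6: x=-3/4 → posterior Inverse-Gamma(9/2, 1429/16)
obs 7: x=1/2 → posterior Inverse-Gamma(5, 1591/16)

1591/96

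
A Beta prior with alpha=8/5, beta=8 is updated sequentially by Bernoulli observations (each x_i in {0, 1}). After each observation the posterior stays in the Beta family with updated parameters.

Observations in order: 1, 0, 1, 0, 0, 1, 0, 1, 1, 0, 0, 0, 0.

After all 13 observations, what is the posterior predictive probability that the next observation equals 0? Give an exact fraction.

obs 1: x=1 → posterior Beta(13/5, 8)
obs 2: x=0 → posterior Beta(13/5, 9)
obs 3: x=1 → posterior Beta(18/5, 9)
obs 4: x=0 → posterior Beta(18/5, 10)
obs 5: x=0 → posterior Beta(18/5, 11)
obs 6: x=1 → posterior Beta(23/5, 11)
obs 7: x=0 → posterior Beta(23/5, 12)
obs 8: x=1 → posterior Beta(28/5, 12)
obs 9: x=1 → posterior Beta(33/5, 12)
obs 10: x=0 → posterior Beta(33/5, 13)
obs 11: x=0 → posterior Beta(33/5, 14)
obs 12: x=0 → posterior Beta(33/5, 15)
obs 13: x=0 → posterior Beta(33/5, 16)

80/113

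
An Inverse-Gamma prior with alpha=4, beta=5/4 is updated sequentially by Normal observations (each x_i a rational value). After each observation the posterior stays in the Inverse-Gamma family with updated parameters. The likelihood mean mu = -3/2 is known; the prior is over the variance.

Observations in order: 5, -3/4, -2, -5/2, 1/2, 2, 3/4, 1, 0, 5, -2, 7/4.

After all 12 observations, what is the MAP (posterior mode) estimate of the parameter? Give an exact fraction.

obs 1: x=5 → posterior Inverse-Gamma(9/2, 179/8)
obs 2: x=-3/4 → posterior Inverse-Gamma(5, 725/32)
obs 3: x=-2 → posterior Inverse-Gamma(11/2, 729/32)
obs 4: x=-5/2 → posterior Inverse-Gamma(6, 745/32)
obs 5: x=1/2 → posterior Inverse-Gamma(13/2, 809/32)
obs 6: x=2 → posterior Inverse-Gamma(7, 1005/32)
obs 7: x=3/4 → posterior Inverse-Gamma(15/2, 543/16)
obs 8: x=1 → posterior Inverse-Gamma(8, 593/16)
obs 9: x=0 → posterior Inverse-Gamma(17/2, 611/16)
obs 10: x=5 → posterior Inverse-Gamma(9, 949/16)
obs 11: x=-2 → posterior Inverse-Gamma(19/2, 951/16)
obs 12: x=7/4 → posterior Inverse-Gamma(10, 2071/32)

2071/352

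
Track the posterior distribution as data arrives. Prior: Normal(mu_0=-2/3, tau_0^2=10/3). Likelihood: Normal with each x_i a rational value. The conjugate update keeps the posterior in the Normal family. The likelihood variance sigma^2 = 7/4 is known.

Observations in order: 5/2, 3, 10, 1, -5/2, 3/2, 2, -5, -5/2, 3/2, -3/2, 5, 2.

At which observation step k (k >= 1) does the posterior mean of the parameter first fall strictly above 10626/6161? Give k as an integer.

obs 1: x=5/2 → posterior Normal(86/61, 70/61)
obs 2: x=3 → posterior Normal(206/101, 70/101)
obs 3: x=10 → posterior Normal(202/47, 70/141)
obs 4: x=1 → posterior Normal(646/181, 70/181)
obs 5: x=-5/2 → posterior Normal(42/17, 70/221)
obs 6: x=3/2 → posterior Normal(202/87, 70/261)
obs 7: x=2 → posterior Normal(98/43, 10/43)
obs 8: x=-5 → posterior Normal(486/341, 70/341)
obs 9: x=-5/2 → posterior Normal(386/381, 70/381)
obs 10: x=3/2 → posterior Normal(446/421, 70/421)
obs 11: x=-3/2 → posterior Normal(386/461, 70/461)
obs 12: x=5 → posterior Normal(586/501, 70/501)
obs 13: x=2 → posterior Normal(666/541, 70/541)

k = 2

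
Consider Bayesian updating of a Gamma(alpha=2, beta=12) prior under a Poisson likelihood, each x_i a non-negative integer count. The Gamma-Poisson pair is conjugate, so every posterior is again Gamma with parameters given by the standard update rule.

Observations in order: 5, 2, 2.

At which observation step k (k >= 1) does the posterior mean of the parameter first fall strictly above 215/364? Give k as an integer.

k = 2

obs 1: x=5 → posterior Gamma(7, 13)
obs 2: x=2 → posterior Gamma(9, 14)
obs 3: x=2 → posterior Gamma(11, 15)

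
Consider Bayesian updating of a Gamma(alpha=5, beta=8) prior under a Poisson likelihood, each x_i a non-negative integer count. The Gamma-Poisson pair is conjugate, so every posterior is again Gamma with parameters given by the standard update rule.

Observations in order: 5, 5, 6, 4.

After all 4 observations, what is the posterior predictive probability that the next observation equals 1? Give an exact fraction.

23849054161017253240032460800/91733330193268616658399616009

obs 1: x=5 → posterior Gamma(10, 9)
obs 2: x=5 → posterior Gamma(15, 10)
obs 3: x=6 → posterior Gamma(21, 11)
obs 4: x=4 → posterior Gamma(25, 12)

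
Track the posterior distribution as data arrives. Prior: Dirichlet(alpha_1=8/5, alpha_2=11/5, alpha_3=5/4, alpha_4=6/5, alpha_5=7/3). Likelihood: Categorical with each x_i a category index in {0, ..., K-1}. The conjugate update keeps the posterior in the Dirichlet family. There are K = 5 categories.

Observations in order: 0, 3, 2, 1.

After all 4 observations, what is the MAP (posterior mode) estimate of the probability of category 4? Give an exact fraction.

16/91

obs 1: x=0 → posterior Dirichlet(13/5, 11/5, 5/4, 6/5, 7/3)
obs 2: x=3 → posterior Dirichlet(13/5, 11/5, 5/4, 11/5, 7/3)
obs 3: x=2 → posterior Dirichlet(13/5, 11/5, 9/4, 11/5, 7/3)
obs 4: x=1 → posterior Dirichlet(13/5, 16/5, 9/4, 11/5, 7/3)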